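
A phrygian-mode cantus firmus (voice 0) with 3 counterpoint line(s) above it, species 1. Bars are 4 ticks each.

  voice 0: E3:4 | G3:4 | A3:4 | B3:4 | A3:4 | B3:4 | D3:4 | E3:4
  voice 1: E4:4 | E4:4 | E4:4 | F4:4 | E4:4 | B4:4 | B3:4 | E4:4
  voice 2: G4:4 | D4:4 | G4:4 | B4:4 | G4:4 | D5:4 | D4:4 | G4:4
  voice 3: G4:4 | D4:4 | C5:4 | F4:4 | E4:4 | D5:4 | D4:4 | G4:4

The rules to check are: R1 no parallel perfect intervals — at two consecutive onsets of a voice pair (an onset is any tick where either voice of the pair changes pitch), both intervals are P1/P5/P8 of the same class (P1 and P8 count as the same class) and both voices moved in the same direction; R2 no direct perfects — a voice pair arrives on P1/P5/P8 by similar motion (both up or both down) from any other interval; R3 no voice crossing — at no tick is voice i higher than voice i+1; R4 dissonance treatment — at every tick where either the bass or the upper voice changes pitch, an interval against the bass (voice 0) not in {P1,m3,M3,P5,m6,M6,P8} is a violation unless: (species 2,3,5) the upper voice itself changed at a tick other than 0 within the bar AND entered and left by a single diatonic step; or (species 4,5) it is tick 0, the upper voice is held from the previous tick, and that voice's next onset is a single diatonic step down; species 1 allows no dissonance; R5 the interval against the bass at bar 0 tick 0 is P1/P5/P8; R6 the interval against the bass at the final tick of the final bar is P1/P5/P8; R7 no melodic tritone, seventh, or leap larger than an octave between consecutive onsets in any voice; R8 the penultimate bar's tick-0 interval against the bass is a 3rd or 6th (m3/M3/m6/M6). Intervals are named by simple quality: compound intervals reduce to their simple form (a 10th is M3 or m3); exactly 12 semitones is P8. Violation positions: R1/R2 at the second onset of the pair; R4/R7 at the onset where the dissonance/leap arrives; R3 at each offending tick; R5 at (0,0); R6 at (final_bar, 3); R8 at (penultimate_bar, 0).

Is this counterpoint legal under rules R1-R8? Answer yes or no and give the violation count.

No (36 violations)

bar 0: v0=E3 v1=E4 v2=G4 v3=G4 (m3)
bar 1: v0=G3 v1=E4 v2=D4 v3=D4 (P5)
bar 2: v0=A3 v1=E4 v2=G4 v3=C5 (m3)
bar 3: v0=B3 v1=F4 v2=B4 v3=F4 (TT)
bar 4: v0=A3 v1=E4 v2=G4 v3=E4 (P5)
bar 5: v0=B3 v1=B4 v2=D5 v3=D5 (m3)
bar 6: v0=D3 v1=B3 v2=D4 v3=D4 (P8)
bar 7: v0=E3 v1=E4 v2=G4 v3=G4 (m3)
  R5 @ bar0.0: opens on m3
  R5 @ bar0.0: opens on m3
  R1 @ bar1.0: G4/G4 P1 -> D4/D4 P1 similar
  R3 @ bar1.0: E4 above D4
  R3 @ bar1.1: E4 above D4
  R3 @ bar1.2: E4 above D4
  R3 @ bar1.3: E4 above D4
  R4 @ bar2.0: A3/G4 m7 untreated
  R7 @ bar2.0: D4->C5 leap 10st
  R2 @ bar3.0: A3/G4 m7 -> B3/B4 P8 similar
  R3 @ bar3.0: B4 above F4
  R4 @ bar3.0: B3/F4 TT untreated
  R4 @ bar3.0: B3/F4 TT untreated
  R3 @ bar3.1: B4 above F4
  R3 @ bar3.2: B4 above F4
  R3 @ bar3.3: B4 above F4
  R1 @ bar4.0: F4/F4 P1 -> E4/E4 P1 similar
  R2 @ bar4.0: B3/F4 TT -> A3/E4 P5 similar
  R2 @ bar4.0: B3/F4 TT -> A3/E4 P5 similar
  R3 @ bar4.0: G4 above E4
  R4 @ bar4.0: A3/G4 m7 untreated
  R3 @ bar4.1: G4 above E4
  R3 @ bar4.2: G4 above E4
  R3 @ bar4.3: G4 above E4
  R2 @ bar5.0: A3/E4 P5 -> B3/B4 P8 similar
  R2 @ bar5.0: G4/E4 m3 -> D5/D5 P1 similar
  R7 @ bar5.0: E4->D5 leap 10st
  R1 @ bar6.0: D5/D5 P1 -> D4/D4 P1 similar
  R2 @ bar6.0: B3/D5 m3 -> D3/D4 P8 similar
  R2 @ bar6.0: B3/D5 m3 -> D3/D4 P8 similar
  R8 @ bar6.0: penult P8 not 3rd/6th
  R8 @ bar6.0: penult P8 not 3rd/6th
  R1 @ bar7.0: D4/D4 P1 -> G4/G4 P1 similar
  R2 @ bar7.0: D3/B3 M6 -> E3/E4 P8 similar
  R6 @ bar7.3: closes on m3
  R6 @ bar7.3: closes on m3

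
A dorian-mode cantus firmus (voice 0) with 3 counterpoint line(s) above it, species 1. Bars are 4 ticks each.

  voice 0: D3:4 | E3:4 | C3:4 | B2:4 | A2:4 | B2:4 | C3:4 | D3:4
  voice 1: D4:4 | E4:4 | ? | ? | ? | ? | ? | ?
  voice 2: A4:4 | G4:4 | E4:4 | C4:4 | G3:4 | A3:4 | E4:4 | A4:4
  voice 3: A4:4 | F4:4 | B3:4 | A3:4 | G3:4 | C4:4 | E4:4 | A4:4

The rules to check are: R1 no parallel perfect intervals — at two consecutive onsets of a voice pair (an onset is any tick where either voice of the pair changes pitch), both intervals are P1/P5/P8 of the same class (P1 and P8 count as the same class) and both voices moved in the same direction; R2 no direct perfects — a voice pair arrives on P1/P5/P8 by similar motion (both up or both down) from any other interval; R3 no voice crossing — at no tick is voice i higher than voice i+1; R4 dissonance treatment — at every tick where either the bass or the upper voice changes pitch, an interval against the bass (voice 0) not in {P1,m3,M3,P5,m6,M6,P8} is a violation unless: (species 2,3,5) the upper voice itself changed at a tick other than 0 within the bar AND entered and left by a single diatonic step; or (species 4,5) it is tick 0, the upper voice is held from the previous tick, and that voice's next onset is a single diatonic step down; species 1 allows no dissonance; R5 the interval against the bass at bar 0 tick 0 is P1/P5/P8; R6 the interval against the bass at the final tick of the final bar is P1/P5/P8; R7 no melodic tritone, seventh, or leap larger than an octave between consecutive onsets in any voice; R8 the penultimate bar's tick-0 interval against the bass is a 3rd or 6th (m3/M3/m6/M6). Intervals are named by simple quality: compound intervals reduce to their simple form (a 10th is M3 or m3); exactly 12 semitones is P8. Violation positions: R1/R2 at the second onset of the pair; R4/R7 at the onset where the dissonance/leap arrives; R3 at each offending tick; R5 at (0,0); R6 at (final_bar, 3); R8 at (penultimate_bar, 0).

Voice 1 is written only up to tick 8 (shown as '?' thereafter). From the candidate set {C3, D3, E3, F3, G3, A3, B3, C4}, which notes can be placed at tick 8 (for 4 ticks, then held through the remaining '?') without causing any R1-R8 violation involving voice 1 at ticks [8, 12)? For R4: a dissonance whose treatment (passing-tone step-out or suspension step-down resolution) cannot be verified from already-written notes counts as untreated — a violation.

{}

C3: violates R1,R7
D3: violates R4,R7
E3: violates R2
F3: violates R4,R7
G3: violates R2
A3: violates R2
B3: violates R2,R4
C4: violates R1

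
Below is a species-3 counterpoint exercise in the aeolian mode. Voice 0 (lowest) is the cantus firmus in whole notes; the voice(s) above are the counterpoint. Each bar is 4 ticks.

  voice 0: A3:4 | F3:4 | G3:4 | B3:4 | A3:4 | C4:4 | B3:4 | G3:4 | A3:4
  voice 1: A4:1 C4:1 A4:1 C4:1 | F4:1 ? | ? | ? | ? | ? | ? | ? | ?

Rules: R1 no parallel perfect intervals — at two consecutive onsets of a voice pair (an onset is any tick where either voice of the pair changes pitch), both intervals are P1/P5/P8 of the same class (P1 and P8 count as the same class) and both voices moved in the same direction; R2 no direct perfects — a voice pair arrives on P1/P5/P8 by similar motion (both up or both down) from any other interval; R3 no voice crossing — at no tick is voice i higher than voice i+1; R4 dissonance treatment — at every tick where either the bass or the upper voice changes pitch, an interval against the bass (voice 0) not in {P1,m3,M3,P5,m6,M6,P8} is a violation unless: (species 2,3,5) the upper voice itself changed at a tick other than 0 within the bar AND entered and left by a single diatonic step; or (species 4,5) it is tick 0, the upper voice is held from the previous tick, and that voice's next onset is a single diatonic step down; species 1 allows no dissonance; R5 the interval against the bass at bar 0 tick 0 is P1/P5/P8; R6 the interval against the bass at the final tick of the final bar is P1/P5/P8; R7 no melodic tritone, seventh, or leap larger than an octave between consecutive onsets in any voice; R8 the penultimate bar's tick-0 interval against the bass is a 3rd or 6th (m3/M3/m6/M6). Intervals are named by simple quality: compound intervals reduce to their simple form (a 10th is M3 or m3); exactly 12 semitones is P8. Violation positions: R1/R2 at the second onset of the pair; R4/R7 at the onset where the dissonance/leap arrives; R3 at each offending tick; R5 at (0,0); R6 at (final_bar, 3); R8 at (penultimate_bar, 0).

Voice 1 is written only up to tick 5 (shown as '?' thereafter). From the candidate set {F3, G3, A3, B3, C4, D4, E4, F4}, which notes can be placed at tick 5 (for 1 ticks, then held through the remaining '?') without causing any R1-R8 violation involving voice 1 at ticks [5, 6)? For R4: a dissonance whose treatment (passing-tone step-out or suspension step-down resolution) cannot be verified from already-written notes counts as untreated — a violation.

{A3, C4, D4, F3, F4}

F3: legal
G3: violates R4,R7
A3: legal
B3: violates R4,R7
C4: legal
D4: legal
E4: violates R4
F4: legal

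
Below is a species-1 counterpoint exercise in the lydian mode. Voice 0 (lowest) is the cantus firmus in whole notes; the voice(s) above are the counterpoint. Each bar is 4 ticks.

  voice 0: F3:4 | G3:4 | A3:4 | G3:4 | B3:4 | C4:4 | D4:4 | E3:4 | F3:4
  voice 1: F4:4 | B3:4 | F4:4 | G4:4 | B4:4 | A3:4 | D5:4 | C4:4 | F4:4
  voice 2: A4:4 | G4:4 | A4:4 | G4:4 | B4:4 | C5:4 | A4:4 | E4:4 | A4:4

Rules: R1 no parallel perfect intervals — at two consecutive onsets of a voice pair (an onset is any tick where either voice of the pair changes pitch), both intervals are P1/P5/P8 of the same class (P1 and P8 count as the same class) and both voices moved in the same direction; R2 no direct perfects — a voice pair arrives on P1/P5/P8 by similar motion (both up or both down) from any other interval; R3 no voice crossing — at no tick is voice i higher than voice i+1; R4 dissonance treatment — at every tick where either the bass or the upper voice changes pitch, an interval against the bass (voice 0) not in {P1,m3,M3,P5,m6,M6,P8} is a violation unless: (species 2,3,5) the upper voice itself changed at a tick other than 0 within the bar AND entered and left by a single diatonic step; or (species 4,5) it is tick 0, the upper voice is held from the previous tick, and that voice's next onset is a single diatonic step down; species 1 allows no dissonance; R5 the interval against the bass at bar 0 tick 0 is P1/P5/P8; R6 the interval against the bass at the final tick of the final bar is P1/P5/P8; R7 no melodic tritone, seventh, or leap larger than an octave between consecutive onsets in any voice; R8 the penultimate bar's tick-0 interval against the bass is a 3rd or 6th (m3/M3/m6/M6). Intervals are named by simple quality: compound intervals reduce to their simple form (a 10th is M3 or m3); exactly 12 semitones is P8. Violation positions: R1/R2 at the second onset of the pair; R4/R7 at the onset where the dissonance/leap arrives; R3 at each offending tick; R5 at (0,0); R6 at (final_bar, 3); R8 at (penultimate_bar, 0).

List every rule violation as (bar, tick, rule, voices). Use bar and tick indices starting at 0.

(0, 0, R5, (0, 2))
(1, 0, R7, (1,))
(2, 0, R1, (0, 2))
(2, 0, R7, (1,))
(3, 0, R1, (0, 2))
(4, 0, R1, (0, 1))
(4, 0, R1, (0, 2))
(4, 0, R1, (1, 2))
(5, 0, R1, (0, 2))
(5, 0, R3, (0, 1))
(5, 0, R7, (1,))
(5, 1, R3, (0, 1))
(5, 2, R3, (0, 1))
(5, 3, R3, (0, 1))
(6, 0, R2, (0, 1))
(6, 0, R3, (1, 2))
(6, 0, R7, (1,))
(6, 1, R3, (1, 2))
(6, 2, R3, (1, 2))
(6, 3, R3, (1, 2))
(7, 0, R2, (0, 2))
(7, 0, R7, (0,))
(7, 0, R7, (1,))
(7, 0, R8, (0, 2))
(8, 0, R2, (0, 1))
(8, 3, R6, (0, 2))

bar 0: v0=F3 v1=F4 v2=A4 downbeat M3
bar 1: v0=G3 v1=B3 v2=G4 downbeat P8
bar 2: v0=A3 v1=F4 v2=A4 downbeat P8
bar 3: v0=G3 v1=G4 v2=G4 downbeat P8
bar 4: v0=B3 v1=B4 v2=B4 downbeat P8
bar 5: v0=C4 v1=A3 v2=C5 downbeat P8
bar 6: v0=D4 v1=D5 v2=A4 downbeat P5
bar 7: v0=E3 v1=C4 v2=E4 downbeat P8
bar 8: v0=F3 v1=F4 v2=A4 downbeat M3
  -> R5 @ bar 0 tick 0 v(0, 2): opens on M3
  -> R7 @ bar 1 tick 0 v(1,): F4->B3 leap 6st
  -> R1 @ bar 2 tick 0 v(0, 2): G3/G4 P8 -> A3/A4 P8 similar
  -> R7 @ bar 2 tick 0 v(1,): B3->F4 leap 6st
  -> R1 @ bar 3 tick 0 v(0, 2): A3/A4 P8 -> G3/G4 P8 similar
  -> R1 @ bar 4 tick 0 v(0, 1): G3/G4 P8 -> B3/B4 P8 similar
  -> R1 @ bar 4 tick 0 v(0, 2): G3/G4 P8 -> B3/B4 P8 similar
  -> R1 @ bar 4 tick 0 v(1, 2): G4/G4 P1 -> B4/B4 P1 similar
  -> R1 @ bar 5 tick 0 v(0, 2): B3/B4 P8 -> C4/C5 P8 similar
  -> R3 @ bar 5 tick 0 v(0, 1): C4 above A3
  -> R7 @ bar 5 tick 0 v(1,): B4->A3 leap 14st
  -> R3 @ bar 5 tick 1 v(0, 1): C4 above A3
  -> R3 @ bar 5 tick 2 v(0, 1): C4 above A3
  -> R3 @ bar 5 tick 3 v(0, 1): C4 above A3
  -> R2 @ bar 6 tick 0 v(0, 1): C4/A3 m3 -> D4/D5 P8 similar
  -> R3 @ bar 6 tick 0 v(1, 2): D5 above A4
  -> R7 @ bar 6 tick 0 v(1,): A3->D5 leap 17st
  -> R3 @ bar 6 tick 1 v(1, 2): D5 above A4
  -> R3 @ bar 6 tick 2 v(1, 2): D5 above A4
  -> R3 @ bar 6 tick 3 v(1, 2): D5 above A4
  -> R2 @ bar 7 tick 0 v(0, 2): D4/A4 P5 -> E3/E4 P8 similar
  -> R7 @ bar 7 tick 0 v(0,): D4->E3 leap 10st
  -> R7 @ bar 7 tick 0 v(1,): D5->C4 leap 14st
  -> R8 @ bar 7 tick 0 v(0, 2): penult P8 not 3rd/6th
  -> R2 @ bar 8 tick 0 v(0, 1): E3/C4 m6 -> F3/F4 P8 similar
  -> R6 @ bar 8 tick 3 v(0, 2): closes on M3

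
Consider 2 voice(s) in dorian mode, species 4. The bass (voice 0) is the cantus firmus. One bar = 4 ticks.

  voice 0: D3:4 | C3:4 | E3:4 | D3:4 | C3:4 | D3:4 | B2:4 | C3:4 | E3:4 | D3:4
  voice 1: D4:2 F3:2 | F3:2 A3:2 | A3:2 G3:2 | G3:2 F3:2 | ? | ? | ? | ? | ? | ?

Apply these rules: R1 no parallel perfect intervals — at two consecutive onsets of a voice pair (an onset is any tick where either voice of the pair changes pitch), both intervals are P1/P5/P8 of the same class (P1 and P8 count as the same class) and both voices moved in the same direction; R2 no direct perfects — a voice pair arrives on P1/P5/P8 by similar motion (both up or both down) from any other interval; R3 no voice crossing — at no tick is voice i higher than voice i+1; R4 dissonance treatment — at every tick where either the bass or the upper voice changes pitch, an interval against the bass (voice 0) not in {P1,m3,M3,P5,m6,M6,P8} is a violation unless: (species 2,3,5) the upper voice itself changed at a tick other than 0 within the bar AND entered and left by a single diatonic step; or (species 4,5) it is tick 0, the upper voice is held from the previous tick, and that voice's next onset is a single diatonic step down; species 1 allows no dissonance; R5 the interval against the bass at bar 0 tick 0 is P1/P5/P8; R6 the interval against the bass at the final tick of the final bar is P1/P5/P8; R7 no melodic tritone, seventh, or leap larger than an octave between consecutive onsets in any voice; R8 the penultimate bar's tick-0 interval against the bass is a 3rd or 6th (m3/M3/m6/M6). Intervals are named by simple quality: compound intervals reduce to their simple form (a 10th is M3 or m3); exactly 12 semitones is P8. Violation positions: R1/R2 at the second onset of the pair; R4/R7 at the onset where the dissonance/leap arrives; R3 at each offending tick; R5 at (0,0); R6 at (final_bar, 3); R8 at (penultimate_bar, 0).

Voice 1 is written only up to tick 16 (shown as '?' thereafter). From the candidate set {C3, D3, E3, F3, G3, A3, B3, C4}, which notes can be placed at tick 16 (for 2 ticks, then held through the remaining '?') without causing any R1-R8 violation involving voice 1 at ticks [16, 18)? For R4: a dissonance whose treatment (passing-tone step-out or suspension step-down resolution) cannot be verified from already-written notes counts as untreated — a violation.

{A3, C4, E3, G3}

C3: violates R2
D3: violates R4
E3: legal
F3: violates R4
G3: legal
A3: legal
B3: violates R4,R7
C4: legal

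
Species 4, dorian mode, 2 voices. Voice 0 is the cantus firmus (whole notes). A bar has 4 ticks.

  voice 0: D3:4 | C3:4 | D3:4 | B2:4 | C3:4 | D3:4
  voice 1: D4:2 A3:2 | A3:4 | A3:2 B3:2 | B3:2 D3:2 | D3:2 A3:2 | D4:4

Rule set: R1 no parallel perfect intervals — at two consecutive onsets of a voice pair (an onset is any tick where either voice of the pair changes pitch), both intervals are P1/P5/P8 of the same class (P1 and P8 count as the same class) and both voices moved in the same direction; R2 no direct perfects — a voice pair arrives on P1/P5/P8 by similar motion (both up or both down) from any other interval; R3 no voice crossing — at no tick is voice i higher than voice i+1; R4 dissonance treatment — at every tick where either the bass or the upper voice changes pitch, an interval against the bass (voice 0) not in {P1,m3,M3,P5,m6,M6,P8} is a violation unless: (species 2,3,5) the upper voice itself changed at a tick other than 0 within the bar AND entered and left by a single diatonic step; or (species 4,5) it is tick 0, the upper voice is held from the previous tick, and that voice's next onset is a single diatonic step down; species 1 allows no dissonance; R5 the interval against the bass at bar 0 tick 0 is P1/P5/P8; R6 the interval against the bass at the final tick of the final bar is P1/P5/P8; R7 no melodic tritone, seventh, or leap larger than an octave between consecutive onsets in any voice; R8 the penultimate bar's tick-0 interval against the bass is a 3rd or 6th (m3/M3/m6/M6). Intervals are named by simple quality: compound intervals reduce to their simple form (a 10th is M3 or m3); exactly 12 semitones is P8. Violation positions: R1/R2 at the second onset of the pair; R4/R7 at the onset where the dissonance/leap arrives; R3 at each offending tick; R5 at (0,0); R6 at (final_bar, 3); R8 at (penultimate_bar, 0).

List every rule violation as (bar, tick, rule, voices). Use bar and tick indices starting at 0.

bar 0: v0=D3 v1=D4 downbeat P8
bar 1: v0=C3 v1=A3 downbeat M6
bar 2: v0=D3 v1=A3 downbeat P5
bar 3: v0=B2 v1=B3 downbeat P8
bar 4: v0=C3 v1=D3 downbeat M2
bar 5: v0=D3 v1=D4 downbeat P8
  -> R4 @ bar 4 tick 0 v(0, 1): C3/D3 M2 untreated
  -> R8 @ bar 4 tick 0 v(0, 1): penult M2 not 3rd/6th
  -> R2 @ bar 5 tick 0 v(0, 1): C3/A3 M6 -> D3/D4 P8 similar

(4, 0, R4, (0, 1))
(4, 0, R8, (0, 1))
(5, 0, R2, (0, 1))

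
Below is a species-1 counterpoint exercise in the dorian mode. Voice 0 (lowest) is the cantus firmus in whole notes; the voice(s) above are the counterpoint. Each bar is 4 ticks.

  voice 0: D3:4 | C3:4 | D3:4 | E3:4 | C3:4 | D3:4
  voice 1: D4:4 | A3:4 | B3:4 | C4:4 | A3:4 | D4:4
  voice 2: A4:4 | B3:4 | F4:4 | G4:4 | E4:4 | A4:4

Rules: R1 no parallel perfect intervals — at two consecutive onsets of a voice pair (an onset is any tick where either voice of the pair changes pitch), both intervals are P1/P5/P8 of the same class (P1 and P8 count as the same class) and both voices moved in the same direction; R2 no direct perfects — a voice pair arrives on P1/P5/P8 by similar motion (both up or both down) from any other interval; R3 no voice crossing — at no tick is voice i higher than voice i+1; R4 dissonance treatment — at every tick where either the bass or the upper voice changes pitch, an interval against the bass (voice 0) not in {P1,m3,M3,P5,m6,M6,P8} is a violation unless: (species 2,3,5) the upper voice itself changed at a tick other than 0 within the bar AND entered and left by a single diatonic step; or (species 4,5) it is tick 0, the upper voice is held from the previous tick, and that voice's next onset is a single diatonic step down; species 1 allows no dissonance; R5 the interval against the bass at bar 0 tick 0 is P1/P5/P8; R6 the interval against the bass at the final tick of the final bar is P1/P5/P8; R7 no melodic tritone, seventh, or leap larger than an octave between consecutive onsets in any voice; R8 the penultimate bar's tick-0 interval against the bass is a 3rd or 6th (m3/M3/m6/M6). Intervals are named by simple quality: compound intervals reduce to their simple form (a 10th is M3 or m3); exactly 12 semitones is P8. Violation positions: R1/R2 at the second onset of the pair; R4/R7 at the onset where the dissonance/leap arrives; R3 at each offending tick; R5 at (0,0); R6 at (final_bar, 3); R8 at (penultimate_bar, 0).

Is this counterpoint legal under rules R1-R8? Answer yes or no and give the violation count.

No (8 violations)

bar 0: v0=D3 v1=D4 v2=A4 (P5)
bar 1: v0=C3 v1=A3 v2=B3 (M7)
bar 2: v0=D3 v1=B3 v2=F4 (m3)
bar 3: v0=E3 v1=C4 v2=G4 (m3)
bar 4: v0=C3 v1=A3 v2=E4 (M3)
bar 5: v0=D3 v1=D4 v2=A4 (P5)
  R4 @ bar1.0: C3/B3 M7 untreated
  R7 @ bar1.0: A4->B3 leap 10st
  R7 @ bar2.0: B3->F4 leap 6st
  R2 @ bar3.0: B3/F4 TT -> C4/G4 P5 similar
  R1 @ bar4.0: C4/G4 P5 -> A3/E4 P5 similar
  R1 @ bar5.0: A3/E4 P5 -> D4/A4 P5 similar
  R2 @ bar5.0: C3/A3 M6 -> D3/D4 P8 similar
  R2 @ bar5.0: C3/E4 M3 -> D3/A4 P5 similar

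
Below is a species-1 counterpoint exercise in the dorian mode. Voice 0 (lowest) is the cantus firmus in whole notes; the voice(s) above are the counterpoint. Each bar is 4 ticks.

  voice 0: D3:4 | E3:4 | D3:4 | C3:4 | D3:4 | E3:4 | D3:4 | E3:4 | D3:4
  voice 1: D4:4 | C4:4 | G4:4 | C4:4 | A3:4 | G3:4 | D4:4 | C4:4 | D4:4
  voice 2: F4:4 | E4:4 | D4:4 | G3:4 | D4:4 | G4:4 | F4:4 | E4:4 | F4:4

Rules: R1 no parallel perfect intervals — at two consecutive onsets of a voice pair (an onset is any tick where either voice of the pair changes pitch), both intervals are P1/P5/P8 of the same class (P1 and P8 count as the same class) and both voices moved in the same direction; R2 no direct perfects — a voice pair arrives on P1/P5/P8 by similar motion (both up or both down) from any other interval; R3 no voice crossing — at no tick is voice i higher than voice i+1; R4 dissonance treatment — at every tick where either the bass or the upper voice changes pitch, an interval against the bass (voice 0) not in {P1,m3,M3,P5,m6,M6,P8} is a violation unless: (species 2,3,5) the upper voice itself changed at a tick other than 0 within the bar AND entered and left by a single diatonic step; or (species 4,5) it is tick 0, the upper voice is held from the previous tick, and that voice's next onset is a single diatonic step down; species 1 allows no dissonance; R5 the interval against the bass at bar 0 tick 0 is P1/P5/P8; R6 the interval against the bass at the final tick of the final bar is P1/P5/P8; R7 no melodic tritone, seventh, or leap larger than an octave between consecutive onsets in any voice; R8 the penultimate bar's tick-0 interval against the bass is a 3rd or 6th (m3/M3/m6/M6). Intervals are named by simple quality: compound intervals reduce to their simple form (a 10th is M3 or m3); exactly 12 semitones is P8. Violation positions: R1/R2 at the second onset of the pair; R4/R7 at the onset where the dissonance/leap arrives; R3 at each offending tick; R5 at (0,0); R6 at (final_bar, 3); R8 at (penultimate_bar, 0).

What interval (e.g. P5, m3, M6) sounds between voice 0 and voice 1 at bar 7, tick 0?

voice 0=E3 voice 1=C4 -> m6

m6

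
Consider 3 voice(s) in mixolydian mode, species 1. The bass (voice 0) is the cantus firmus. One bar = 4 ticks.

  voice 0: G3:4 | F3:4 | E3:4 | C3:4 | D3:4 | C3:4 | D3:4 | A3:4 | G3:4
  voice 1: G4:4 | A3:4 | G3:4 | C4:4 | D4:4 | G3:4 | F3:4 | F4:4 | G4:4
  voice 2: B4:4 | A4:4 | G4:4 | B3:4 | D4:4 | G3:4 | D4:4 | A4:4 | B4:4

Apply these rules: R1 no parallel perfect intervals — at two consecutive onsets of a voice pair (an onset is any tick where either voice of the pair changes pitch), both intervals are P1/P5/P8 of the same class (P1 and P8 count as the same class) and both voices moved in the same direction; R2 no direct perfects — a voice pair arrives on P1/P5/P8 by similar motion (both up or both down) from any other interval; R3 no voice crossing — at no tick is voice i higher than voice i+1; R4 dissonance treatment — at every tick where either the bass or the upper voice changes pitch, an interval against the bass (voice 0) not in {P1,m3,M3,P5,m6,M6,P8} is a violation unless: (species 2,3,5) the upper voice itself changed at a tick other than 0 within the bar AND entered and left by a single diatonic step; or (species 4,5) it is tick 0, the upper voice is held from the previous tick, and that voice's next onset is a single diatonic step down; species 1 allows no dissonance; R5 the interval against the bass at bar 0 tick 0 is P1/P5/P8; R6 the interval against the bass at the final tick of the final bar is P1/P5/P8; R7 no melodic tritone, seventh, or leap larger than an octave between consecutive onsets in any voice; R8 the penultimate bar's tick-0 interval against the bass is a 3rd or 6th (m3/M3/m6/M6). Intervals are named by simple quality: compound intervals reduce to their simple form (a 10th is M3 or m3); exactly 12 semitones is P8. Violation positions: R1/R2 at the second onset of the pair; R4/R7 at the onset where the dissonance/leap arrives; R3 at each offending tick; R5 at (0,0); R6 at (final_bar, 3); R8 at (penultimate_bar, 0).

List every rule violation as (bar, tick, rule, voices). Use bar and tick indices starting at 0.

(0, 0, R5, (0, 2))
(1, 0, R2, (1, 2))
(1, 0, R7, (1,))
(2, 0, R1, (1, 2))
(3, 0, R3, (1, 2))
(3, 0, R4, (0, 2))
(3, 1, R3, (1, 2))
(3, 2, R3, (1, 2))
(3, 3, R3, (1, 2))
(4, 0, R1, (0, 1))
(4, 0, R2, (0, 2))
(4, 0, R2, (1, 2))
(5, 0, R1, (1, 2))
(5, 0, R2, (0, 1))
(5, 0, R2, (0, 2))
(6, 0, R2, (0, 2))
(7, 0, R1, (0, 2))
(7, 0, R8, (0, 2))
(8, 3, R6, (0, 2))

bar 0: v0=G3 v1=G4 v2=B4 downbeat M3
bar 1: v0=F3 v1=A3 v2=A4 downbeat M3
bar 2: v0=E3 v1=G3 v2=G4 downbeat m3
bar 3: v0=C3 v1=C4 v2=B3 downbeat M7
bar 4: v0=D3 v1=D4 v2=D4 downbeat P8
bar 5: v0=C3 v1=G3 v2=G3 downbeat P5
bar 6: v0=D3 v1=F3 v2=D4 downbeat P8
bar 7: v0=A3 v1=F4 v2=A4 downbeat P8
bar 8: v0=G3 v1=G4 v2=B4 downbeat M3
  -> R5 @ bar 0 tick 0 v(0, 2): opens on M3
  -> R2 @ bar 1 tick 0 v(1, 2): G4/B4 M3 -> A3/A4 P8 similar
  -> R7 @ bar 1 tick 0 v(1,): G4->A3 leap 10st
  -> R1 @ bar 2 tick 0 v(1, 2): A3/A4 P8 -> G3/G4 P8 similar
  -> R3 @ bar 3 tick 0 v(1, 2): C4 above B3
  -> R4 @ bar 3 tick 0 v(0, 2): C3/B3 M7 untreated
  -> R3 @ bar 3 tick 1 v(1, 2): C4 above B3
  -> R3 @ bar 3 tick 2 v(1, 2): C4 above B3
  -> R3 @ bar 3 tick 3 v(1, 2): C4 above B3
  -> R1 @ bar 4 tick 0 v(0, 1): C3/C4 P8 -> D3/D4 P8 similar
  -> R2 @ bar 4 tick 0 v(0, 2): C3/B3 M7 -> D3/D4 P8 similar
  -> R2 @ bar 4 tick 0 v(1, 2): C4/B3 m2 -> D4/D4 P1 similar
  -> R1 @ bar 5 tick 0 v(1, 2): D4/D4 P1 -> G3/G3 P1 similar
  -> R2 @ bar 5 tick 0 v(0, 1): D3/D4 P8 -> C3/G3 P5 similar
  -> R2 @ bar 5 tick 0 v(0, 2): D3/D4 P8 -> C3/G3 P5 similar
  -> R2 @ bar 6 tick 0 v(0, 2): C3/G3 P5 -> D3/D4 P8 similar
  -> R1 @ bar 7 tick 0 v(0, 2): D3/D4 P8 -> A3/A4 P8 similar
  -> R8 @ bar 7 tick 0 v(0, 2): penult P8 not 3rd/6th
  -> R6 @ bar 8 tick 3 v(0, 2): closes on M3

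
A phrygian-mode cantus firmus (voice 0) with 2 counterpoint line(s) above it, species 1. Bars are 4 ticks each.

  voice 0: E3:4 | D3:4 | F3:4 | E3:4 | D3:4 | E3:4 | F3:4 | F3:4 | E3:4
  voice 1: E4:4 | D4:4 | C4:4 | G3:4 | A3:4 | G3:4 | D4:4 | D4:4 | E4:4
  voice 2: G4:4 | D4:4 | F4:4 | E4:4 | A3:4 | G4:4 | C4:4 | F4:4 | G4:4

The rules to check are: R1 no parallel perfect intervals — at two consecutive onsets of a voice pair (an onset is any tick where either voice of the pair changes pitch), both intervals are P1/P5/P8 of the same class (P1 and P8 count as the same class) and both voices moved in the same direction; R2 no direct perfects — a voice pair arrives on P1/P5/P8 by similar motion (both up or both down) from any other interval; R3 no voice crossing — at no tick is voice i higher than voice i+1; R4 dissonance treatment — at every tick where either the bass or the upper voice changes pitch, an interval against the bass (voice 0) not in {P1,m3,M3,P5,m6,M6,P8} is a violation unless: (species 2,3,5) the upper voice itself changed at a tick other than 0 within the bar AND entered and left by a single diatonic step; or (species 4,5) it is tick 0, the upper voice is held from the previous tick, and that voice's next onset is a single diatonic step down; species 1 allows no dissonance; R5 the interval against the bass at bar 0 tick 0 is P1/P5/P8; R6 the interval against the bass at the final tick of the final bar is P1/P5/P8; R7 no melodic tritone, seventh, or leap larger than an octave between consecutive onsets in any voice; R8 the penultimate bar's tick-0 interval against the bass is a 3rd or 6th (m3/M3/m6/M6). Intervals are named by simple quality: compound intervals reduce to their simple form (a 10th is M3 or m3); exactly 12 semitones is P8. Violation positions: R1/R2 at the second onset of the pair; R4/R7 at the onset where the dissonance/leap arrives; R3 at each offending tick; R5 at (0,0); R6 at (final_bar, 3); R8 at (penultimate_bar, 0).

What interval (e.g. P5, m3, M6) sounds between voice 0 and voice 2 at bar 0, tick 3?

m3

voice 0=E3 voice 2=G4 -> m3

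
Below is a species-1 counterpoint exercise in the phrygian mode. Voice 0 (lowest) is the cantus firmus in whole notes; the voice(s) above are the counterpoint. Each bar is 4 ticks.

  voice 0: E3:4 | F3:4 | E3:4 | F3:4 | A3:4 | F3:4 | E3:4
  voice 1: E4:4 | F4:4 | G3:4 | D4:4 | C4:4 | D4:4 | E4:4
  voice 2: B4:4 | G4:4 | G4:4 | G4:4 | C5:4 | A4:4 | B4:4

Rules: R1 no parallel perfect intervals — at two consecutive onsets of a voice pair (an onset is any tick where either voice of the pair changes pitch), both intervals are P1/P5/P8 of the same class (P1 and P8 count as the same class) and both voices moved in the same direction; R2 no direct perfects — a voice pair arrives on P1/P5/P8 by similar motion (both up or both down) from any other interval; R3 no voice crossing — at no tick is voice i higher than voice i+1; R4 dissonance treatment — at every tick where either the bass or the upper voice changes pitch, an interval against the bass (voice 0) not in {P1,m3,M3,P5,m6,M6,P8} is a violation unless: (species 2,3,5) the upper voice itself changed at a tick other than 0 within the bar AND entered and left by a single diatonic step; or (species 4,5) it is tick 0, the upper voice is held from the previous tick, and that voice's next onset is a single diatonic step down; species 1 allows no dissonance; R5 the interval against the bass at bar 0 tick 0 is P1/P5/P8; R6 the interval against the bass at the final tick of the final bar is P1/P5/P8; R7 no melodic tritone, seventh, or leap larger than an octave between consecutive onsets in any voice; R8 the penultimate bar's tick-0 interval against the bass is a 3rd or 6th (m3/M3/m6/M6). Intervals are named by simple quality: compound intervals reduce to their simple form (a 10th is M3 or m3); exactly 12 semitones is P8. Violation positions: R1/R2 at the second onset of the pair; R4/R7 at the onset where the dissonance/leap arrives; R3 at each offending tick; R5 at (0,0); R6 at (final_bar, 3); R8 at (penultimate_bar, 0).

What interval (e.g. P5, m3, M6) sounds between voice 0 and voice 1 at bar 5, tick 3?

M6

voice 0=F3 voice 1=D4 -> M6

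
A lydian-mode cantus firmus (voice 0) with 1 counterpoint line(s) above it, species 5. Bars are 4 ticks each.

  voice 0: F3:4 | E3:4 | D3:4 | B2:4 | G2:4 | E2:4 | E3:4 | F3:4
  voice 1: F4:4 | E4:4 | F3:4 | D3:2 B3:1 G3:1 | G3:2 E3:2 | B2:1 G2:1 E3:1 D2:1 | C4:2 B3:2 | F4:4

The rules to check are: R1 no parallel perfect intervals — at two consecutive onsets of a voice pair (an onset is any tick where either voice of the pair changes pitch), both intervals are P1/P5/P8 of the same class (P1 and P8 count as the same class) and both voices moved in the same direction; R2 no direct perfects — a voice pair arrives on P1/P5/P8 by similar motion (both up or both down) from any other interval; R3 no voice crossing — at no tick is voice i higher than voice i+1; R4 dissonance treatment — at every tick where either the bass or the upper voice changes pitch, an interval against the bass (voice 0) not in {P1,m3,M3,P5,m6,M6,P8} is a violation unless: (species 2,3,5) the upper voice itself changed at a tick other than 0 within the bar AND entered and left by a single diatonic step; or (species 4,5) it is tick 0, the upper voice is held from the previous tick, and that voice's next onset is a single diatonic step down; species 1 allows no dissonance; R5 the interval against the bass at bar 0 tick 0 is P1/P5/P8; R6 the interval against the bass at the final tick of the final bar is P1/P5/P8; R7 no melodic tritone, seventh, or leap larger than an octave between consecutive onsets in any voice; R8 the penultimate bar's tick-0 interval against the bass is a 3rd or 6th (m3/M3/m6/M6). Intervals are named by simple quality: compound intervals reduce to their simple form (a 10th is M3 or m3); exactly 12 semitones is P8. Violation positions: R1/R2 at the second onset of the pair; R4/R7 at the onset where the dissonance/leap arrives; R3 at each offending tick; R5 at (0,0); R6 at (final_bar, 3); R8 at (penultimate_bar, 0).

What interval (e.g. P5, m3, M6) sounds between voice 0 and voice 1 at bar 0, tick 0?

voice 0=F3 voice 1=F4 -> P8

P8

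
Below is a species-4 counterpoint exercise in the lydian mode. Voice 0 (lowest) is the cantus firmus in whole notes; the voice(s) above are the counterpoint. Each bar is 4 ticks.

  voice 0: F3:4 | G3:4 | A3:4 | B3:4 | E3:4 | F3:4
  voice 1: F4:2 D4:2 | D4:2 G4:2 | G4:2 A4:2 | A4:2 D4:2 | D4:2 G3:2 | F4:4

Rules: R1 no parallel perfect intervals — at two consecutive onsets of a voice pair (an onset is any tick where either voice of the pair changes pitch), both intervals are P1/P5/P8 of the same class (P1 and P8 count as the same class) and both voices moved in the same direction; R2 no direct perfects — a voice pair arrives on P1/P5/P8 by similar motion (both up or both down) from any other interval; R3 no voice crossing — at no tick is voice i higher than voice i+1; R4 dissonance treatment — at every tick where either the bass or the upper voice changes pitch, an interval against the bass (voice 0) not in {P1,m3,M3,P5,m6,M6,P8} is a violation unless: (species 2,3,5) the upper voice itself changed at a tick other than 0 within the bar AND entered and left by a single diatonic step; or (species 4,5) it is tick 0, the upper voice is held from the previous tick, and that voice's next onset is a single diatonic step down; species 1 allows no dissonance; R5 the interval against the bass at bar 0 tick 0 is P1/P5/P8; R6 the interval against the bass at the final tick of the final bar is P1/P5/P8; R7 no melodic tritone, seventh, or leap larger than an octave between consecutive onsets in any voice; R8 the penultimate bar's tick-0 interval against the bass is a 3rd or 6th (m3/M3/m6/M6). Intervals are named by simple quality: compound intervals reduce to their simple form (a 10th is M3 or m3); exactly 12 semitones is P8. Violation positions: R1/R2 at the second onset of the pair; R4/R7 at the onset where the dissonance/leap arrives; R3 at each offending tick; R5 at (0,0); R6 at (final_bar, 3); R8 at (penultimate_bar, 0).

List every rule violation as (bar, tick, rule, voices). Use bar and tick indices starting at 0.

bar 0: v0=F3 v1=F4 downbeat P8
bar 1: v0=G3 v1=D4 downbeat P5
bar 2: v0=A3 v1=G4 downbeat m7
bar 3: v0=B3 v1=A4 downbeat m7
bar 4: v0=E3 v1=D4 downbeat m7
bar 5: v0=F3 v1=F4 downbeat P8
  -> R4 @ bar 2 tick 0 v(0, 1): A3/G4 m7 untreated
  -> R4 @ bar 3 tick 0 v(0, 1): B3/A4 m7 untreated
  -> R4 @ bar 4 tick 0 v(0, 1): E3/D4 m7 untreated
  -> R8 @ bar 4 tick 0 v(0, 1): penult m7 not 3rd/6th
  -> R2 @ bar 5 tick 0 v(0, 1): E3/G3 m3 -> F3/F4 P8 similar
  -> R7 @ bar 5 tick 0 v(1,): G3->F4 leap 10st

(2, 0, R4, (0, 1))
(3, 0, R4, (0, 1))
(4, 0, R4, (0, 1))
(4, 0, R8, (0, 1))
(5, 0, R2, (0, 1))
(5, 0, R7, (1,))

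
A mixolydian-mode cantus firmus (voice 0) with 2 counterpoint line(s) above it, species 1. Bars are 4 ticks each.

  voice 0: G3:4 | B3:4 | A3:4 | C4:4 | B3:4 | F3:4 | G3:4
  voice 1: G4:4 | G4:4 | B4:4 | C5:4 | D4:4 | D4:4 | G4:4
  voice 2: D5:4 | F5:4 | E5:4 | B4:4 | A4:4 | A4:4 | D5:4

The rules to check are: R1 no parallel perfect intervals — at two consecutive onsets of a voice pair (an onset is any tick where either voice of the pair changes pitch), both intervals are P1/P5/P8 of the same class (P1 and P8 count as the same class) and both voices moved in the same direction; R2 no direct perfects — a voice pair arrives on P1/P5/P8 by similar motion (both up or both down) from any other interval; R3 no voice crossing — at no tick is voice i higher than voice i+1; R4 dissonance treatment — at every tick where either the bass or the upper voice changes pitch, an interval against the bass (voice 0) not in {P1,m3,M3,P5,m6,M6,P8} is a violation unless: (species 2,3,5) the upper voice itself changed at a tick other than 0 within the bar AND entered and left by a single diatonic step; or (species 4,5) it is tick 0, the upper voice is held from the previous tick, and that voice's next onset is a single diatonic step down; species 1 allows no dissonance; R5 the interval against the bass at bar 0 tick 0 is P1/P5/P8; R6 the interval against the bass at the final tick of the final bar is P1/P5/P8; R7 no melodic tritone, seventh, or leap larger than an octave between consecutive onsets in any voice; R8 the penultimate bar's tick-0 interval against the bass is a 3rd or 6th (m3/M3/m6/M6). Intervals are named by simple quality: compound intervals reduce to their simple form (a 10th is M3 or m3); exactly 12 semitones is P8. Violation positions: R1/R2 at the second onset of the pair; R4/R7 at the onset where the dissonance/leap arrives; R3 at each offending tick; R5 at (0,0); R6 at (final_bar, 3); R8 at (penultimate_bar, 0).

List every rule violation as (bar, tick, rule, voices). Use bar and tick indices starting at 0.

bar 0: v0=G3 v1=G4 v2=D5 downbeat P5
bar 1: v0=B3 v1=G4 v2=F5 downbeat TT
bar 2: v0=A3 v1=B4 v2=E5 downbeat P5
bar 3: v0=C4 v1=C5 v2=B4 downbeat M7
bar 4: v0=B3 v1=D4 v2=A4 downbeat m7
bar 5: v0=F3 v1=D4 v2=A4 downbeat M3
bar 6: v0=G3 v1=G4 v2=D5 downbeat P5
  -> R4 @ bar 1 tick 0 v(0, 2): B3/F5 TT untreated
  -> R2 @ bar 2 tick 0 v(0, 2): B3/F5 TT -> A3/E5 P5 similar
  -> R4 @ bar 2 tick 0 v(0, 1): A3/B4 M2 untreated
  -> R2 @ bar 3 tick 0 v(0, 1): A3/B4 M2 -> C4/C5 P8 similar
  -> R3 @ bar 3 tick 0 v(1, 2): C5 above B4
  -> R4 @ bar 3 tick 0 v(0, 2): C4/B4 M7 untreated
  -> R3 @ bar 3 tick 1 v(1, 2): C5 above B4
  -> R3 @ bar 3 tick 2 v(1, 2): C5 above B4
  -> R3 @ bar 3 tick 3 v(1, 2): C5 above B4
  -> R2 @ bar 4 tick 0 v(1, 2): C5/B4 m2 -> D4/A4 P5 similar
  -> R4 @ bar 4 tick 0 v(0, 2): B3/A4 m7 untreated
  -> R7 @ bar 4 tick 0 v(1,): C5->D4 leap 10st
  -> R7 @ bar 5 tick 0 v(0,): B3->F3 leap 6st
  -> R1 @ bar 6 tick 0 v(1, 2): D4/A4 P5 -> G4/D5 P5 similar
  -> R2 @ bar 6 tick 0 v(0, 1): F3/D4 M6 -> G3/G4 P8 similar
  -> R2 @ bar 6 tick 0 v(0, 2): F3/A4 M3 -> G3/D5 P5 similar

(1, 0, R4, (0, 2))
(2, 0, R2, (0, 2))
(2, 0, R4, (0, 1))
(3, 0, R2, (0, 1))
(3, 0, R3, (1, 2))
(3, 0, R4, (0, 2))
(3, 1, R3, (1, 2))
(3, 2, R3, (1, 2))
(3, 3, R3, (1, 2))
(4, 0, R2, (1, 2))
(4, 0, R4, (0, 2))
(4, 0, R7, (1,))
(5, 0, R7, (0,))
(6, 0, R1, (1, 2))
(6, 0, R2, (0, 1))
(6, 0, R2, (0, 2))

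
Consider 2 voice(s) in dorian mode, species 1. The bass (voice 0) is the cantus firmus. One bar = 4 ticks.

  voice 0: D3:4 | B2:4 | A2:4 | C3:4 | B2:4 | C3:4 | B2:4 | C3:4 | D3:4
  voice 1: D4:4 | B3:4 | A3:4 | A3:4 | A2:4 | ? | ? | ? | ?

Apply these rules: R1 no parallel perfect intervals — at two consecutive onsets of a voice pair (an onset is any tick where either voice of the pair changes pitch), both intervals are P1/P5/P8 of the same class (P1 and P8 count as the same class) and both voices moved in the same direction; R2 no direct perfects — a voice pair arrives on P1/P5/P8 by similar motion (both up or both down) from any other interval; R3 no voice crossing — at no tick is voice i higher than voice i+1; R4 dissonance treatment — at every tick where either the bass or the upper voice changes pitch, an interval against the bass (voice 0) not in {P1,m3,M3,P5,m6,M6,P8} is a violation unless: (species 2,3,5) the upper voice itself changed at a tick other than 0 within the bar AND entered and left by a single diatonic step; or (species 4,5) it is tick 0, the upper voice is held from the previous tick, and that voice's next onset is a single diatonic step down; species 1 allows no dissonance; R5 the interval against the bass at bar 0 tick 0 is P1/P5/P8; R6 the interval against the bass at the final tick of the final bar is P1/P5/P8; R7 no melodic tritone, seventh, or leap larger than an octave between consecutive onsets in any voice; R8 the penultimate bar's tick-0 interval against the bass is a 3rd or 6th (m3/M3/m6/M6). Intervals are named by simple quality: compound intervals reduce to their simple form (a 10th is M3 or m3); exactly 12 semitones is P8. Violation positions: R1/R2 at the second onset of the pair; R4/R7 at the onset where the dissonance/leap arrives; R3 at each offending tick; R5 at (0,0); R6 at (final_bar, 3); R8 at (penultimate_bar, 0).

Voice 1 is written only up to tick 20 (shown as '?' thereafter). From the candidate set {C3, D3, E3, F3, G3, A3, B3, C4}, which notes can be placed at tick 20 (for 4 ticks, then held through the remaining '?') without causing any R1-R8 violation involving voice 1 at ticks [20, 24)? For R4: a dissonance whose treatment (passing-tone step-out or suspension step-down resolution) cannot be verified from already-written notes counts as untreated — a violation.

C3: violates R2
D3: violates R4
E3: legal
F3: violates R4
G3: violates R2,R7
A3: legal
B3: violates R4,R7
C4: violates R2,R7

{A3, E3}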